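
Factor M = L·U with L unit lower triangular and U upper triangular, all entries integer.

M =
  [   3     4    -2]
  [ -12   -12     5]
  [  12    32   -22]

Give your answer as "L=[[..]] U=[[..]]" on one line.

L=[[1,0,0],[-4,1,0],[4,4,1]] U=[[3,4,-2],[0,4,-3],[0,0,-2]]

  R1 -= -4·R0 → [0,4,-3]
  R2 -= 4·R0 → [0,16,-14]
  R2 -= 4·R1 → [0,0,-2]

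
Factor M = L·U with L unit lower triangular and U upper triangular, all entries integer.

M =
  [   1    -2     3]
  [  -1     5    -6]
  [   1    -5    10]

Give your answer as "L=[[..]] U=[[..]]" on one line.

  row1 -= -1·row0 → [0,3,-3]
  row2 -= 1·row0 → [0,-3,7]
  row2 -= -1·row1 → [0,0,4]

L=[[1,0,0],[-1,1,0],[1,-1,1]] U=[[1,-2,3],[0,3,-3],[0,0,4]]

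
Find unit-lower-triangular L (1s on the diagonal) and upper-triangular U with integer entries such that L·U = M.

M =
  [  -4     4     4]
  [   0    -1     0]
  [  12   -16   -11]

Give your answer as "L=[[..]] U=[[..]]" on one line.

L=[[1,0,0],[0,1,0],[-3,4,1]] U=[[-4,4,4],[0,-1,0],[0,0,1]]

  r1 -= 0·r0 → [0,-1,0]
  r2 -= -3·r0 → [0,-4,1]
  r2 -= 4·r1 → [0,0,1]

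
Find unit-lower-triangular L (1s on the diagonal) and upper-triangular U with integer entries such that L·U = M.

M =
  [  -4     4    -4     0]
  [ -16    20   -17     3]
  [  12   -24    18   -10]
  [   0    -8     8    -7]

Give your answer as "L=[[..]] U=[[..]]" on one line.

  row1 -= 4·row0 → [0,4,-1,3]
  row2 -= -3·row0 → [0,-12,6,-10]
  row3 -= 0·row0 → [0,-8,8,-7]
  row2 -= -3·row1 → [0,0,3,-1]
  row3 -= -2·row1 → [0,0,6,-1]
  row3 -= 2·row2 → [0,0,0,1]

L=[[1,0,0,0],[4,1,0,0],[-3,-3,1,0],[0,-2,2,1]] U=[[-4,4,-4,0],[0,4,-1,3],[0,0,3,-1],[0,0,0,1]]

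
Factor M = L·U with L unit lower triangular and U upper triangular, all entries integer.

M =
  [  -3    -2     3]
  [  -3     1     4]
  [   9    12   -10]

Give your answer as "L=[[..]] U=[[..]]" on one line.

L=[[1,0,0],[1,1,0],[-3,2,1]] U=[[-3,-2,3],[0,3,1],[0,0,-3]]

  row1 -= 1·row0 → [0,3,1]
  row2 -= -3·row0 → [0,6,-1]
  row2 -= 2·row1 → [0,0,-3]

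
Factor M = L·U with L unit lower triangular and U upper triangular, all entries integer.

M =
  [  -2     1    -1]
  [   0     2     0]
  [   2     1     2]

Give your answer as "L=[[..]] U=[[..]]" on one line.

  row1 -= 0·row0 → [0,2,0]
  row2 -= -1·row0 → [0,2,1]
  row2 -= 1·row1 → [0,0,1]

L=[[1,0,0],[0,1,0],[-1,1,1]] U=[[-2,1,-1],[0,2,0],[0,0,1]]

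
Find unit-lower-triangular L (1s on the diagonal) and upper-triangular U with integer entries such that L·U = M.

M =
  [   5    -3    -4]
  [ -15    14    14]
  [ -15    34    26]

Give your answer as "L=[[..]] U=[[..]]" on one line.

L=[[1,0,0],[-3,1,0],[-3,5,1]] U=[[5,-3,-4],[0,5,2],[0,0,4]]

  row1 -= -3·row0 → [0,5,2]
  row2 -= -3·row0 → [0,25,14]
  row2 -= 5·row1 → [0,0,4]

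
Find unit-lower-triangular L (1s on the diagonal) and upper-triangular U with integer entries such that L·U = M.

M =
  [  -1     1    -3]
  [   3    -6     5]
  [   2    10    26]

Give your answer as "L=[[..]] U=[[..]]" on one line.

L=[[1,0,0],[-3,1,0],[-2,-4,1]] U=[[-1,1,-3],[0,-3,-4],[0,0,4]]

  r1 -= -3·r0 → [0,-3,-4]
  r2 -= -2·r0 → [0,12,20]
  r2 -= -4·r1 → [0,0,4]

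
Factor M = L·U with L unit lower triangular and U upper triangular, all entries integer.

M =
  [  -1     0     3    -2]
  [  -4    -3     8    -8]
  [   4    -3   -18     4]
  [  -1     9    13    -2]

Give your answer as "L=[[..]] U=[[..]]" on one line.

L=[[1,0,0,0],[4,1,0,0],[-4,1,1,0],[1,-3,1,1]] U=[[-1,0,3,-2],[0,-3,-4,0],[0,0,-2,-4],[0,0,0,4]]

  r1 -= 4·r0 → [0,-3,-4,0]
  r2 -= -4·r0 → [0,-3,-6,-4]
  r3 -= 1·r0 → [0,9,10,0]
  r2 -= 1·r1 → [0,0,-2,-4]
  r3 -= -3·r1 → [0,0,-2,0]
  r3 -= 1·r2 → [0,0,0,4]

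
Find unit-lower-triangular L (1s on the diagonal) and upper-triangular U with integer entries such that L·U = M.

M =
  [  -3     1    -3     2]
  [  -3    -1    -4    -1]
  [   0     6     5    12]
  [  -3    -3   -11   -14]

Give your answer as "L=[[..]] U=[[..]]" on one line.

L=[[1,0,0,0],[1,1,0,0],[0,-3,1,0],[1,2,-3,1]] U=[[-3,1,-3,2],[0,-2,-1,-3],[0,0,2,3],[0,0,0,-1]]

  row1 -= 1·row0 → [0,-2,-1,-3]
  row2 -= 0·row0 → [0,6,5,12]
  row3 -= 1·row0 → [0,-4,-8,-16]
  row2 -= -3·row1 → [0,0,2,3]
  row3 -= 2·row1 → [0,0,-6,-10]
  row3 -= -3·row2 → [0,0,0,-1]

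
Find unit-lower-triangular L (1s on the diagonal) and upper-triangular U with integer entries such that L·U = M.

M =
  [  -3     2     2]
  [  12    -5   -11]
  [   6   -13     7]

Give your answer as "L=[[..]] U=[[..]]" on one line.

L=[[1,0,0],[-4,1,0],[-2,-3,1]] U=[[-3,2,2],[0,3,-3],[0,0,2]]

  row1 -= -4·row0 → [0,3,-3]
  row2 -= -2·row0 → [0,-9,11]
  row2 -= -3·row1 → [0,0,2]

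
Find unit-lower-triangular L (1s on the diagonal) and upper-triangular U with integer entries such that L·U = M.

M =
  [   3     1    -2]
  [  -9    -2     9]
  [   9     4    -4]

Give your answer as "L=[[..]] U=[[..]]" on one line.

L=[[1,0,0],[-3,1,0],[3,1,1]] U=[[3,1,-2],[0,1,3],[0,0,-1]]

  row1 -= -3·row0 → [0,1,3]
  row2 -= 3·row0 → [0,1,2]
  row2 -= 1·row1 → [0,0,-1]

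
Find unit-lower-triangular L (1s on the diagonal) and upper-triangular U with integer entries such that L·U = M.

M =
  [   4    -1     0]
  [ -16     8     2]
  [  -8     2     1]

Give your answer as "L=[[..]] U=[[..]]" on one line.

L=[[1,0,0],[-4,1,0],[-2,0,1]] U=[[4,-1,0],[0,4,2],[0,0,1]]

  R1 -= -4·R0 → [0,4,2]
  R2 -= -2·R0 → [0,0,1]
  R2 -= 0·R1 → [0,0,1]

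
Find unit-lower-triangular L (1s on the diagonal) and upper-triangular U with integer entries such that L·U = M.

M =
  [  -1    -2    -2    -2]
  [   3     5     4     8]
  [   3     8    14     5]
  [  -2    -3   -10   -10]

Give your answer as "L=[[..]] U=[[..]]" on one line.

L=[[1,0,0,0],[-3,1,0,0],[-3,-2,1,0],[2,-1,-2,1]] U=[[-1,-2,-2,-2],[0,-1,-2,2],[0,0,4,3],[0,0,0,2]]

  R1 -= -3·R0 → [0,-1,-2,2]
  R2 -= -3·R0 → [0,2,8,-1]
  R3 -= 2·R0 → [0,1,-6,-6]
  R2 -= -2·R1 → [0,0,4,3]
  R3 -= -1·R1 → [0,0,-8,-4]
  R3 -= -2·R2 → [0,0,0,2]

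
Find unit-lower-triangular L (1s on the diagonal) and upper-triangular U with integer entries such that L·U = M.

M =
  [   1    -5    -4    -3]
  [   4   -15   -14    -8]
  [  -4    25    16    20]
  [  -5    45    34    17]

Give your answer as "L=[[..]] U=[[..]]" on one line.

L=[[1,0,0,0],[4,1,0,0],[-4,1,1,0],[-5,4,-3,1]] U=[[1,-5,-4,-3],[0,5,2,4],[0,0,-2,4],[0,0,0,-2]]

  r1 -= 4·r0 → [0,5,2,4]
  r2 -= -4·r0 → [0,5,0,8]
  r3 -= -5·r0 → [0,20,14,2]
  r2 -= 1·r1 → [0,0,-2,4]
  r3 -= 4·r1 → [0,0,6,-14]
  r3 -= -3·r2 → [0,0,0,-2]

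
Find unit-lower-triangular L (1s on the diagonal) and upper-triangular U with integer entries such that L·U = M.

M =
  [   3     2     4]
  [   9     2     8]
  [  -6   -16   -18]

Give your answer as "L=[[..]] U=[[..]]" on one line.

L=[[1,0,0],[3,1,0],[-2,3,1]] U=[[3,2,4],[0,-4,-4],[0,0,2]]

  R1 -= 3·R0 → [0,-4,-4]
  R2 -= -2·R0 → [0,-12,-10]
  R2 -= 3·R1 → [0,0,2]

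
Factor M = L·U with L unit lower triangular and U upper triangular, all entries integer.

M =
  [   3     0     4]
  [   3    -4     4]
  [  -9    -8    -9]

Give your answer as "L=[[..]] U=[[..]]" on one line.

L=[[1,0,0],[1,1,0],[-3,2,1]] U=[[3,0,4],[0,-4,0],[0,0,3]]

  row1 -= 1·row0 → [0,-4,0]
  row2 -= -3·row0 → [0,-8,3]
  row2 -= 2·row1 → [0,0,3]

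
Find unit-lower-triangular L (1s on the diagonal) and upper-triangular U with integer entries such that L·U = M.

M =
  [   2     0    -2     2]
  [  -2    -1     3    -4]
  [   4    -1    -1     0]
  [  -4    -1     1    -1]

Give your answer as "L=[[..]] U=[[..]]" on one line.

L=[[1,0,0,0],[-1,1,0,0],[2,1,1,0],[-2,1,-2,1]] U=[[2,0,-2,2],[0,-1,1,-2],[0,0,2,-2],[0,0,0,1]]

  R1 -= -1·R0 → [0,-1,1,-2]
  R2 -= 2·R0 → [0,-1,3,-4]
  R3 -= -2·R0 → [0,-1,-3,3]
  R2 -= 1·R1 → [0,0,2,-2]
  R3 -= 1·R1 → [0,0,-4,5]
  R3 -= -2·R2 → [0,0,0,1]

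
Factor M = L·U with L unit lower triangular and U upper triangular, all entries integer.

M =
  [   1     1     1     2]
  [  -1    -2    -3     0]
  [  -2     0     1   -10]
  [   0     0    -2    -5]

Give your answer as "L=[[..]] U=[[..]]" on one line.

  row1 -= -1·row0 → [0,-1,-2,2]
  row2 -= -2·row0 → [0,2,3,-6]
  row3 -= 0·row0 → [0,0,-2,-5]
  row2 -= -2·row1 → [0,0,-1,-2]
  row3 -= 0·row1 → [0,0,-2,-5]
  row3 -= 2·row2 → [0,0,0,-1]

L=[[1,0,0,0],[-1,1,0,0],[-2,-2,1,0],[0,0,2,1]] U=[[1,1,1,2],[0,-1,-2,2],[0,0,-1,-2],[0,0,0,-1]]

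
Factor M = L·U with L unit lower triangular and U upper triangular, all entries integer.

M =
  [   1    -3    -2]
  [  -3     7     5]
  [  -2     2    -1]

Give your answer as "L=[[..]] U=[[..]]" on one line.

L=[[1,0,0],[-3,1,0],[-2,2,1]] U=[[1,-3,-2],[0,-2,-1],[0,0,-3]]

  R1 -= -3·R0 → [0,-2,-1]
  R2 -= -2·R0 → [0,-4,-5]
  R2 -= 2·R1 → [0,0,-3]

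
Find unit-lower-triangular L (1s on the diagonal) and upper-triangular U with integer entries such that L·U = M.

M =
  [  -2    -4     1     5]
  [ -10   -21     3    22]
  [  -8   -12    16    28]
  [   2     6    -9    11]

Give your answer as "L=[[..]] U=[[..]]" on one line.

L=[[1,0,0,0],[5,1,0,0],[4,-4,1,0],[-1,-2,-3,1]] U=[[-2,-4,1,5],[0,-1,-2,-3],[0,0,4,-4],[0,0,0,-2]]

  R1 -= 5·R0 → [0,-1,-2,-3]
  R2 -= 4·R0 → [0,4,12,8]
  R3 -= -1·R0 → [0,2,-8,16]
  R2 -= -4·R1 → [0,0,4,-4]
  R3 -= -2·R1 → [0,0,-12,10]
  R3 -= -3·R2 → [0,0,0,-2]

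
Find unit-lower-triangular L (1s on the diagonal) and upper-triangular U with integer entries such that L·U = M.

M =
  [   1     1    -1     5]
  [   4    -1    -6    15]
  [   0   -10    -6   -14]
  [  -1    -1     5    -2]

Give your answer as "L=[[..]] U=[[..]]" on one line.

L=[[1,0,0,0],[4,1,0,0],[0,2,1,0],[-1,0,-2,1]] U=[[1,1,-1,5],[0,-5,-2,-5],[0,0,-2,-4],[0,0,0,-5]]

  row1 -= 4·row0 → [0,-5,-2,-5]
  row2 -= 0·row0 → [0,-10,-6,-14]
  row3 -= -1·row0 → [0,0,4,3]
  row2 -= 2·row1 → [0,0,-2,-4]
  row3 -= 0·row1 → [0,0,4,3]
  row3 -= -2·row2 → [0,0,0,-5]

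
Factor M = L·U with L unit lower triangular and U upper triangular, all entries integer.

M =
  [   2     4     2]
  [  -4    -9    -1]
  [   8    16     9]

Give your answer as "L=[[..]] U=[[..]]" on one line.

L=[[1,0,0],[-2,1,0],[4,0,1]] U=[[2,4,2],[0,-1,3],[0,0,1]]

  r1 -= -2·r0 → [0,-1,3]
  r2 -= 4·r0 → [0,0,1]
  r2 -= 0·r1 → [0,0,1]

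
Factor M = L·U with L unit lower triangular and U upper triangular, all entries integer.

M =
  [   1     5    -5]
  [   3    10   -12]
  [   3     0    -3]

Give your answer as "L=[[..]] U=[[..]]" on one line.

  r1 -= 3·r0 → [0,-5,3]
  r2 -= 3·r0 → [0,-15,12]
  r2 -= 3·r1 → [0,0,3]

L=[[1,0,0],[3,1,0],[3,3,1]] U=[[1,5,-5],[0,-5,3],[0,0,3]]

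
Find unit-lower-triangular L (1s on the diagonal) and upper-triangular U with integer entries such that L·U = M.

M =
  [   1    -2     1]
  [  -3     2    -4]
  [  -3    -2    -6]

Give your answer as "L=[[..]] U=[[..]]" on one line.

  row1 -= -3·row0 → [0,-4,-1]
  row2 -= -3·row0 → [0,-8,-3]
  row2 -= 2·row1 → [0,0,-1]

L=[[1,0,0],[-3,1,0],[-3,2,1]] U=[[1,-2,1],[0,-4,-1],[0,0,-1]]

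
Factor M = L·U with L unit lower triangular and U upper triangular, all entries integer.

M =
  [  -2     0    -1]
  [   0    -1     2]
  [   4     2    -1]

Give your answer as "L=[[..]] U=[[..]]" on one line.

L=[[1,0,0],[0,1,0],[-2,-2,1]] U=[[-2,0,-1],[0,-1,2],[0,0,1]]

  r1 -= 0·r0 → [0,-1,2]
  r2 -= -2·r0 → [0,2,-3]
  r2 -= -2·r1 → [0,0,1]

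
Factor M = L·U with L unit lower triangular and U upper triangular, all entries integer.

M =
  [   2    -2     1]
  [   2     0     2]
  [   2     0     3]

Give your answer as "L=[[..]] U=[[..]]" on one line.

  R1 -= 1·R0 → [0,2,1]
  R2 -= 1·R0 → [0,2,2]
  R2 -= 1·R1 → [0,0,1]

L=[[1,0,0],[1,1,0],[1,1,1]] U=[[2,-2,1],[0,2,1],[0,0,1]]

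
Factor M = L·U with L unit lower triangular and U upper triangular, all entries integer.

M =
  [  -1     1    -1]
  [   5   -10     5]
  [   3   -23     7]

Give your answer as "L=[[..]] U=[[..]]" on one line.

L=[[1,0,0],[-5,1,0],[-3,4,1]] U=[[-1,1,-1],[0,-5,0],[0,0,4]]

  r1 -= -5·r0 → [0,-5,0]
  r2 -= -3·r0 → [0,-20,4]
  r2 -= 4·r1 → [0,0,4]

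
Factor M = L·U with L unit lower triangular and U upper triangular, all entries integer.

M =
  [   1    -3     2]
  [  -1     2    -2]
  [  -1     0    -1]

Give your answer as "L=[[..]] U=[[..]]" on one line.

  r1 -= -1·r0 → [0,-1,0]
  r2 -= -1·r0 → [0,-3,1]
  r2 -= 3·r1 → [0,0,1]

L=[[1,0,0],[-1,1,0],[-1,3,1]] U=[[1,-3,2],[0,-1,0],[0,0,1]]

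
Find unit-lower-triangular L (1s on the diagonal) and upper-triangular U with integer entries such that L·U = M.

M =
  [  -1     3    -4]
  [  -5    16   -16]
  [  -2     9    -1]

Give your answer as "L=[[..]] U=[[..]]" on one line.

  R1 -= 5·R0 → [0,1,4]
  R2 -= 2·R0 → [0,3,7]
  R2 -= 3·R1 → [0,0,-5]

L=[[1,0,0],[5,1,0],[2,3,1]] U=[[-1,3,-4],[0,1,4],[0,0,-5]]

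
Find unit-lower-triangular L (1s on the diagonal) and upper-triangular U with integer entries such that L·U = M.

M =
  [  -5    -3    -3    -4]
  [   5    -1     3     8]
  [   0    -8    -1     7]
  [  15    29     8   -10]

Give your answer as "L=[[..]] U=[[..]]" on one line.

L=[[1,0,0,0],[-1,1,0,0],[0,2,1,0],[-3,-5,1,1]] U=[[-5,-3,-3,-4],[0,-4,0,4],[0,0,-1,-1],[0,0,0,-1]]

  r1 -= -1·r0 → [0,-4,0,4]
  r2 -= 0·r0 → [0,-8,-1,7]
  r3 -= -3·r0 → [0,20,-1,-22]
  r2 -= 2·r1 → [0,0,-1,-1]
  r3 -= -5·r1 → [0,0,-1,-2]
  r3 -= 1·r2 → [0,0,0,-1]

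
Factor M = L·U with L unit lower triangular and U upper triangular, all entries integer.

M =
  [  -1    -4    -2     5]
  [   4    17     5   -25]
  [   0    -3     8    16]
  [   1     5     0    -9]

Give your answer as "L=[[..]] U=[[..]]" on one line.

L=[[1,0,0,0],[-4,1,0,0],[0,-3,1,0],[-1,1,-1,1]] U=[[-1,-4,-2,5],[0,1,-3,-5],[0,0,-1,1],[0,0,0,2]]

  row1 -= -4·row0 → [0,1,-3,-5]
  row2 -= 0·row0 → [0,-3,8,16]
  row3 -= -1·row0 → [0,1,-2,-4]
  row2 -= -3·row1 → [0,0,-1,1]
  row3 -= 1·row1 → [0,0,1,1]
  row3 -= -1·row2 → [0,0,0,2]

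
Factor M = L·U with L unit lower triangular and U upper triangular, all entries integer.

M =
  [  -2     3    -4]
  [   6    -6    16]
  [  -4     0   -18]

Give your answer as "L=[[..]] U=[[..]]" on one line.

  row1 -= -3·row0 → [0,3,4]
  row2 -= 2·row0 → [0,-6,-10]
  row2 -= -2·row1 → [0,0,-2]

L=[[1,0,0],[-3,1,0],[2,-2,1]] U=[[-2,3,-4],[0,3,4],[0,0,-2]]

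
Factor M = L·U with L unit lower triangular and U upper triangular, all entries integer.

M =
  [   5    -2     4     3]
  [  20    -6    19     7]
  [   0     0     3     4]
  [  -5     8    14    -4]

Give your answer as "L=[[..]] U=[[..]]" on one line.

L=[[1,0,0,0],[4,1,0,0],[0,0,1,0],[-1,3,3,1]] U=[[5,-2,4,3],[0,2,3,-5],[0,0,3,4],[0,0,0,2]]

  r1 -= 4·r0 → [0,2,3,-5]
  r2 -= 0·r0 → [0,0,3,4]
  r3 -= -1·r0 → [0,6,18,-1]
  r2 -= 0·r1 → [0,0,3,4]
  r3 -= 3·r1 → [0,0,9,14]
  r3 -= 3·r2 → [0,0,0,2]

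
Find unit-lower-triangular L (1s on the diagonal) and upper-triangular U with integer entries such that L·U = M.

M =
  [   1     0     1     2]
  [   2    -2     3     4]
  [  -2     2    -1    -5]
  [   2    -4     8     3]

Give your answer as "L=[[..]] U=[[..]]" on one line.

L=[[1,0,0,0],[2,1,0,0],[-2,-1,1,0],[2,2,2,1]] U=[[1,0,1,2],[0,-2,1,0],[0,0,2,-1],[0,0,0,1]]

  row1 -= 2·row0 → [0,-2,1,0]
  row2 -= -2·row0 → [0,2,1,-1]
  row3 -= 2·row0 → [0,-4,6,-1]
  row2 -= -1·row1 → [0,0,2,-1]
  row3 -= 2·row1 → [0,0,4,-1]
  row3 -= 2·row2 → [0,0,0,1]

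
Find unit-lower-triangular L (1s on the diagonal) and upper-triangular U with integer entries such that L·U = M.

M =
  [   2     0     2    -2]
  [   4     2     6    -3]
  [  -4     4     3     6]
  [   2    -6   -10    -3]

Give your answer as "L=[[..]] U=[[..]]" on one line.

  r1 -= 2·r0 → [0,2,2,1]
  r2 -= -2·r0 → [0,4,7,2]
  r3 -= 1·r0 → [0,-6,-12,-1]
  r2 -= 2·r1 → [0,0,3,0]
  r3 -= -3·r1 → [0,0,-6,2]
  r3 -= -2·r2 → [0,0,0,2]

L=[[1,0,0,0],[2,1,0,0],[-2,2,1,0],[1,-3,-2,1]] U=[[2,0,2,-2],[0,2,2,1],[0,0,3,0],[0,0,0,2]]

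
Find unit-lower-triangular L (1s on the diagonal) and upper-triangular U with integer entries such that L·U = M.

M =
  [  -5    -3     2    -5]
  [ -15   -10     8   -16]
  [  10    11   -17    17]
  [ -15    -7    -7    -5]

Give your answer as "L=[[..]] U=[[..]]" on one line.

  R1 -= 3·R0 → [0,-1,2,-1]
  R2 -= -2·R0 → [0,5,-13,7]
  R3 -= 3·R0 → [0,2,-13,10]
  R2 -= -5·R1 → [0,0,-3,2]
  R3 -= -2·R1 → [0,0,-9,8]
  R3 -= 3·R2 → [0,0,0,2]

L=[[1,0,0,0],[3,1,0,0],[-2,-5,1,0],[3,-2,3,1]] U=[[-5,-3,2,-5],[0,-1,2,-1],[0,0,-3,2],[0,0,0,2]]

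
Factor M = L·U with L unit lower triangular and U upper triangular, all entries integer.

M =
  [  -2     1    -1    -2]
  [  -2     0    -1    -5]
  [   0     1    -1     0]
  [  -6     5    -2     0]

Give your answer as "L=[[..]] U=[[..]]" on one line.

  r1 -= 1·r0 → [0,-1,0,-3]
  r2 -= 0·r0 → [0,1,-1,0]
  r3 -= 3·r0 → [0,2,1,6]
  r2 -= -1·r1 → [0,0,-1,-3]
  r3 -= -2·r1 → [0,0,1,0]
  r3 -= -1·r2 → [0,0,0,-3]

L=[[1,0,0,0],[1,1,0,0],[0,-1,1,0],[3,-2,-1,1]] U=[[-2,1,-1,-2],[0,-1,0,-3],[0,0,-1,-3],[0,0,0,-3]]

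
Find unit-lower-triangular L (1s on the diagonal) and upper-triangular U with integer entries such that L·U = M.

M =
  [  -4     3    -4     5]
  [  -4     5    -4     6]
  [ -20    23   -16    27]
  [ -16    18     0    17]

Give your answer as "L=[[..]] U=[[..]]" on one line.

L=[[1,0,0,0],[1,1,0,0],[5,4,1,0],[4,3,4,1]] U=[[-4,3,-4,5],[0,2,0,1],[0,0,4,-2],[0,0,0,2]]

  r1 -= 1·r0 → [0,2,0,1]
  r2 -= 5·r0 → [0,8,4,2]
  r3 -= 4·r0 → [0,6,16,-3]
  r2 -= 4·r1 → [0,0,4,-2]
  r3 -= 3·r1 → [0,0,16,-6]
  r3 -= 4·r2 → [0,0,0,2]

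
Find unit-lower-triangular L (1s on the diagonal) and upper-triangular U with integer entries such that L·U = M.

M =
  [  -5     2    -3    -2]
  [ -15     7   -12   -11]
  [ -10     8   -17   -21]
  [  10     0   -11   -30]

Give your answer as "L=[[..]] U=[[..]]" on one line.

L=[[1,0,0,0],[3,1,0,0],[2,4,1,0],[-2,4,-5,1]] U=[[-5,2,-3,-2],[0,1,-3,-5],[0,0,1,3],[0,0,0,1]]

  row1 -= 3·row0 → [0,1,-3,-5]
  row2 -= 2·row0 → [0,4,-11,-17]
  row3 -= -2·row0 → [0,4,-17,-34]
  row2 -= 4·row1 → [0,0,1,3]
  row3 -= 4·row1 → [0,0,-5,-14]
  row3 -= -5·row2 → [0,0,0,1]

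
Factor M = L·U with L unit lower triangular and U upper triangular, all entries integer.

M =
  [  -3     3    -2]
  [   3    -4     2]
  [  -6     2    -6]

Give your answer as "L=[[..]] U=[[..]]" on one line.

  row1 -= -1·row0 → [0,-1,0]
  row2 -= 2·row0 → [0,-4,-2]
  row2 -= 4·row1 → [0,0,-2]

L=[[1,0,0],[-1,1,0],[2,4,1]] U=[[-3,3,-2],[0,-1,0],[0,0,-2]]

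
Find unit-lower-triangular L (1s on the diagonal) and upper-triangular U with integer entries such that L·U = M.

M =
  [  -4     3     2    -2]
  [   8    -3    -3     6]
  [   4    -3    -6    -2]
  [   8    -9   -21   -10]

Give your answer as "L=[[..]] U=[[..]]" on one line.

L=[[1,0,0,0],[-2,1,0,0],[-1,0,1,0],[-2,-1,4,1]] U=[[-4,3,2,-2],[0,3,1,2],[0,0,-4,-4],[0,0,0,4]]

  row1 -= -2·row0 → [0,3,1,2]
  row2 -= -1·row0 → [0,0,-4,-4]
  row3 -= -2·row0 → [0,-3,-17,-14]
  row2 -= 0·row1 → [0,0,-4,-4]
  row3 -= -1·row1 → [0,0,-16,-12]
  row3 -= 4·row2 → [0,0,0,4]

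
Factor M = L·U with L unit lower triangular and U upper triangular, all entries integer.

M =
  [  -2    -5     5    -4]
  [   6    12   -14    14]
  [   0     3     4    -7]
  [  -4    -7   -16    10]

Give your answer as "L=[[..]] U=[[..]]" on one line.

  r1 -= -3·r0 → [0,-3,1,2]
  r2 -= 0·r0 → [0,3,4,-7]
  r3 -= 2·r0 → [0,3,-26,18]
  r2 -= -1·r1 → [0,0,5,-5]
  r3 -= -1·r1 → [0,0,-25,20]
  r3 -= -5·r2 → [0,0,0,-5]

L=[[1,0,0,0],[-3,1,0,0],[0,-1,1,0],[2,-1,-5,1]] U=[[-2,-5,5,-4],[0,-3,1,2],[0,0,5,-5],[0,0,0,-5]]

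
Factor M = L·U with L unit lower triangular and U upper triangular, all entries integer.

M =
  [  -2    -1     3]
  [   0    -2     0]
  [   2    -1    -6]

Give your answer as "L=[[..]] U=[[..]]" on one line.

  row1 -= 0·row0 → [0,-2,0]
  row2 -= -1·row0 → [0,-2,-3]
  row2 -= 1·row1 → [0,0,-3]

L=[[1,0,0],[0,1,0],[-1,1,1]] U=[[-2,-1,3],[0,-2,0],[0,0,-3]]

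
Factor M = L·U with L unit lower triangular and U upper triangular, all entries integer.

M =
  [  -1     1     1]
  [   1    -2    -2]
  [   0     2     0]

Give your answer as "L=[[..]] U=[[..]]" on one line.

L=[[1,0,0],[-1,1,0],[0,-2,1]] U=[[-1,1,1],[0,-1,-1],[0,0,-2]]

  R1 -= -1·R0 → [0,-1,-1]
  R2 -= 0·R0 → [0,2,0]
  R2 -= -2·R1 → [0,0,-2]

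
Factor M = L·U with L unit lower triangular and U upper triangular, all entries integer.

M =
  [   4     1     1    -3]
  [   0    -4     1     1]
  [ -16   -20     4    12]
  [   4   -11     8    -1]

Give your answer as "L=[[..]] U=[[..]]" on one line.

  r1 -= 0·r0 → [0,-4,1,1]
  r2 -= -4·r0 → [0,-16,8,0]
  r3 -= 1·r0 → [0,-12,7,2]
  r2 -= 4·r1 → [0,0,4,-4]
  r3 -= 3·r1 → [0,0,4,-1]
  r3 -= 1·r2 → [0,0,0,3]

L=[[1,0,0,0],[0,1,0,0],[-4,4,1,0],[1,3,1,1]] U=[[4,1,1,-3],[0,-4,1,1],[0,0,4,-4],[0,0,0,3]]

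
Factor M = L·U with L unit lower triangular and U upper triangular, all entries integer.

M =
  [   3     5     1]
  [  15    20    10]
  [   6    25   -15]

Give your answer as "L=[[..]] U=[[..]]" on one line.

  r1 -= 5·r0 → [0,-5,5]
  r2 -= 2·r0 → [0,15,-17]
  r2 -= -3·r1 → [0,0,-2]

L=[[1,0,0],[5,1,0],[2,-3,1]] U=[[3,5,1],[0,-5,5],[0,0,-2]]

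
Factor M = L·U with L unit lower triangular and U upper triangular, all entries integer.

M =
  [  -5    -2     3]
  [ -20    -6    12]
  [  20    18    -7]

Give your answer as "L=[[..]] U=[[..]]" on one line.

  R1 -= 4·R0 → [0,2,0]
  R2 -= -4·R0 → [0,10,5]
  R2 -= 5·R1 → [0,0,5]

L=[[1,0,0],[4,1,0],[-4,5,1]] U=[[-5,-2,3],[0,2,0],[0,0,5]]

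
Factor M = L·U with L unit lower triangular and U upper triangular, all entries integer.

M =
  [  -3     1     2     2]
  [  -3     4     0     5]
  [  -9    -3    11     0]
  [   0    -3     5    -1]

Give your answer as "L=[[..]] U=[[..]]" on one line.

  r1 -= 1·r0 → [0,3,-2,3]
  r2 -= 3·r0 → [0,-6,5,-6]
  r3 -= 0·r0 → [0,-3,5,-1]
  r2 -= -2·r1 → [0,0,1,0]
  r3 -= -1·r1 → [0,0,3,2]
  r3 -= 3·r2 → [0,0,0,2]

L=[[1,0,0,0],[1,1,0,0],[3,-2,1,0],[0,-1,3,1]] U=[[-3,1,2,2],[0,3,-2,3],[0,0,1,0],[0,0,0,2]]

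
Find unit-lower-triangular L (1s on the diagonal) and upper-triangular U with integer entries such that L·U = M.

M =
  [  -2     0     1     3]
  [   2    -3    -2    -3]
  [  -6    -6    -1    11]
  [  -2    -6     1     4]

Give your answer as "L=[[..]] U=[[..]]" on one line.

  row1 -= -1·row0 → [0,-3,-1,0]
  row2 -= 3·row0 → [0,-6,-4,2]
  row3 -= 1·row0 → [0,-6,0,1]
  row2 -= 2·row1 → [0,0,-2,2]
  row3 -= 2·row1 → [0,0,2,1]
  row3 -= -1·row2 → [0,0,0,3]

L=[[1,0,0,0],[-1,1,0,0],[3,2,1,0],[1,2,-1,1]] U=[[-2,0,1,3],[0,-3,-1,0],[0,0,-2,2],[0,0,0,3]]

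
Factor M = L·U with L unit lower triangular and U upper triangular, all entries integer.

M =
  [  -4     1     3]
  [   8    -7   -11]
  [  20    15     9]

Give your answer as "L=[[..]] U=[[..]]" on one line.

L=[[1,0,0],[-2,1,0],[-5,-4,1]] U=[[-4,1,3],[0,-5,-5],[0,0,4]]

  row1 -= -2·row0 → [0,-5,-5]
  row2 -= -5·row0 → [0,20,24]
  row2 -= -4·row1 → [0,0,4]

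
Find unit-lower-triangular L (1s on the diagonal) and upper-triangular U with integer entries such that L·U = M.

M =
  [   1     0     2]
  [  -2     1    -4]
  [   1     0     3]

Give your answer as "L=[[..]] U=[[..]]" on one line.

L=[[1,0,0],[-2,1,0],[1,0,1]] U=[[1,0,2],[0,1,0],[0,0,1]]

  row1 -= -2·row0 → [0,1,0]
  row2 -= 1·row0 → [0,0,1]
  row2 -= 0·row1 → [0,0,1]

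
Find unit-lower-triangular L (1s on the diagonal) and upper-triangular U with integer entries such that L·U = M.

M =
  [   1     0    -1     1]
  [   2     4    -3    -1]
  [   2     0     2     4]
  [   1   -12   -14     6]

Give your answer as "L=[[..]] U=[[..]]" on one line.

  r1 -= 2·r0 → [0,4,-1,-3]
  r2 -= 2·r0 → [0,0,4,2]
  r3 -= 1·r0 → [0,-12,-13,5]
  r2 -= 0·r1 → [0,0,4,2]
  r3 -= -3·r1 → [0,0,-16,-4]
  r3 -= -4·r2 → [0,0,0,4]

L=[[1,0,0,0],[2,1,0,0],[2,0,1,0],[1,-3,-4,1]] U=[[1,0,-1,1],[0,4,-1,-3],[0,0,4,2],[0,0,0,4]]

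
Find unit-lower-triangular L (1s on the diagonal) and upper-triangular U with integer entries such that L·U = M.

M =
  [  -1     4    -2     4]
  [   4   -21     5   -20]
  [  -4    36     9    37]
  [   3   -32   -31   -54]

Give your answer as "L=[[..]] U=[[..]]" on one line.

  row1 -= -4·row0 → [0,-5,-3,-4]
  row2 -= 4·row0 → [0,20,17,21]
  row3 -= -3·row0 → [0,-20,-37,-42]
  row2 -= -4·row1 → [0,0,5,5]
  row3 -= 4·row1 → [0,0,-25,-26]
  row3 -= -5·row2 → [0,0,0,-1]

L=[[1,0,0,0],[-4,1,0,0],[4,-4,1,0],[-3,4,-5,1]] U=[[-1,4,-2,4],[0,-5,-3,-4],[0,0,5,5],[0,0,0,-1]]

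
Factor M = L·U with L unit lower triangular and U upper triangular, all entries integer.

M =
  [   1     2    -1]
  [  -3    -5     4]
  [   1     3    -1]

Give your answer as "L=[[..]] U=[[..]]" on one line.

L=[[1,0,0],[-3,1,0],[1,1,1]] U=[[1,2,-1],[0,1,1],[0,0,-1]]

  row1 -= -3·row0 → [0,1,1]
  row2 -= 1·row0 → [0,1,0]
  row2 -= 1·row1 → [0,0,-1]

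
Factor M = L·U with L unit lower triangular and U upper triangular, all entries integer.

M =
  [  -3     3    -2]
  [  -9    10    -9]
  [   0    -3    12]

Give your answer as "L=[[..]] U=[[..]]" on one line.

  R1 -= 3·R0 → [0,1,-3]
  R2 -= 0·R0 → [0,-3,12]
  R2 -= -3·R1 → [0,0,3]

L=[[1,0,0],[3,1,0],[0,-3,1]] U=[[-3,3,-2],[0,1,-3],[0,0,3]]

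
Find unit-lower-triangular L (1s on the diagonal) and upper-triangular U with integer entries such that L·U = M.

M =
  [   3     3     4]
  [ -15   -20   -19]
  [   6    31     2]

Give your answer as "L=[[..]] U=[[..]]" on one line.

  row1 -= -5·row0 → [0,-5,1]
  row2 -= 2·row0 → [0,25,-6]
  row2 -= -5·row1 → [0,0,-1]

L=[[1,0,0],[-5,1,0],[2,-5,1]] U=[[3,3,4],[0,-5,1],[0,0,-1]]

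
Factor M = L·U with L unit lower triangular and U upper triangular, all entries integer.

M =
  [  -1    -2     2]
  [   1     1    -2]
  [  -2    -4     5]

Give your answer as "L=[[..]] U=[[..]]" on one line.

L=[[1,0,0],[-1,1,0],[2,0,1]] U=[[-1,-2,2],[0,-1,0],[0,0,1]]

  row1 -= -1·row0 → [0,-1,0]
  row2 -= 2·row0 → [0,0,1]
  row2 -= 0·row1 → [0,0,1]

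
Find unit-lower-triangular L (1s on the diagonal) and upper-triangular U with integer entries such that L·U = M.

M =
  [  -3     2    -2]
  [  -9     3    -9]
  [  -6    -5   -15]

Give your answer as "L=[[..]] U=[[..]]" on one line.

  row1 -= 3·row0 → [0,-3,-3]
  row2 -= 2·row0 → [0,-9,-11]
  row2 -= 3·row1 → [0,0,-2]

L=[[1,0,0],[3,1,0],[2,3,1]] U=[[-3,2,-2],[0,-3,-3],[0,0,-2]]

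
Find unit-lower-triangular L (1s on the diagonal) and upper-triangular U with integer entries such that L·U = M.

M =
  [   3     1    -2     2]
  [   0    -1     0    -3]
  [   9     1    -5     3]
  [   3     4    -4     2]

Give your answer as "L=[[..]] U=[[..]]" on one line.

L=[[1,0,0,0],[0,1,0,0],[3,2,1,0],[1,-3,-2,1]] U=[[3,1,-2,2],[0,-1,0,-3],[0,0,1,3],[0,0,0,-3]]

  row1 -= 0·row0 → [0,-1,0,-3]
  row2 -= 3·row0 → [0,-2,1,-3]
  row3 -= 1·row0 → [0,3,-2,0]
  row2 -= 2·row1 → [0,0,1,3]
  row3 -= -3·row1 → [0,0,-2,-9]
  row3 -= -2·row2 → [0,0,0,-3]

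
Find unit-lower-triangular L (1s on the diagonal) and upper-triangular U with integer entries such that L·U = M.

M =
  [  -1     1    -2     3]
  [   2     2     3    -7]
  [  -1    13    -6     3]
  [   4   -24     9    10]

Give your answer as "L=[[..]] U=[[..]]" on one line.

  R1 -= -2·R0 → [0,4,-1,-1]
  R2 -= 1·R0 → [0,12,-4,0]
  R3 -= -4·R0 → [0,-20,1,22]
  R2 -= 3·R1 → [0,0,-1,3]
  R3 -= -5·R1 → [0,0,-4,17]
  R3 -= 4·R2 → [0,0,0,5]

L=[[1,0,0,0],[-2,1,0,0],[1,3,1,0],[-4,-5,4,1]] U=[[-1,1,-2,3],[0,4,-1,-1],[0,0,-1,3],[0,0,0,5]]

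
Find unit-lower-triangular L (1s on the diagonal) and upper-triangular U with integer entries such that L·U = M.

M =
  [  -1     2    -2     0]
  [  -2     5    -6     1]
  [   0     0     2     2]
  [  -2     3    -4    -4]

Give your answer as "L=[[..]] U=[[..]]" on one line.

L=[[1,0,0,0],[2,1,0,0],[0,0,1,0],[2,-1,-1,1]] U=[[-1,2,-2,0],[0,1,-2,1],[0,0,2,2],[0,0,0,-1]]

  row1 -= 2·row0 → [0,1,-2,1]
  row2 -= 0·row0 → [0,0,2,2]
  row3 -= 2·row0 → [0,-1,0,-4]
  row2 -= 0·row1 → [0,0,2,2]
  row3 -= -1·row1 → [0,0,-2,-3]
  row3 -= -1·row2 → [0,0,0,-1]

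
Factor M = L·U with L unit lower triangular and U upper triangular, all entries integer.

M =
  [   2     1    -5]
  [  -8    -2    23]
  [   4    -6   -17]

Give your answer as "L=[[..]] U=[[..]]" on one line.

L=[[1,0,0],[-4,1,0],[2,-4,1]] U=[[2,1,-5],[0,2,3],[0,0,5]]

  r1 -= -4·r0 → [0,2,3]
  r2 -= 2·r0 → [0,-8,-7]
  r2 -= -4·r1 → [0,0,5]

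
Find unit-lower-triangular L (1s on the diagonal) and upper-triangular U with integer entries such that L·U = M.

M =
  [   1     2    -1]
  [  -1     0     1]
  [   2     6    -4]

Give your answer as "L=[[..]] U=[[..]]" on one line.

L=[[1,0,0],[-1,1,0],[2,1,1]] U=[[1,2,-1],[0,2,0],[0,0,-2]]

  r1 -= -1·r0 → [0,2,0]
  r2 -= 2·r0 → [0,2,-2]
  r2 -= 1·r1 → [0,0,-2]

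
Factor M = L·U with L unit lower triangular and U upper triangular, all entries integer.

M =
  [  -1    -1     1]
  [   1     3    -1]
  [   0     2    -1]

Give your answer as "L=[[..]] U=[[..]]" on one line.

  r1 -= -1·r0 → [0,2,0]
  r2 -= 0·r0 → [0,2,-1]
  r2 -= 1·r1 → [0,0,-1]

L=[[1,0,0],[-1,1,0],[0,1,1]] U=[[-1,-1,1],[0,2,0],[0,0,-1]]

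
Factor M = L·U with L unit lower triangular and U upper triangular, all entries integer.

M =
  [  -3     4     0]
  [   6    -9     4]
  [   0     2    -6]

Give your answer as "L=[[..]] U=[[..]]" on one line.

L=[[1,0,0],[-2,1,0],[0,-2,1]] U=[[-3,4,0],[0,-1,4],[0,0,2]]

  row1 -= -2·row0 → [0,-1,4]
  row2 -= 0·row0 → [0,2,-6]
  row2 -= -2·row1 → [0,0,2]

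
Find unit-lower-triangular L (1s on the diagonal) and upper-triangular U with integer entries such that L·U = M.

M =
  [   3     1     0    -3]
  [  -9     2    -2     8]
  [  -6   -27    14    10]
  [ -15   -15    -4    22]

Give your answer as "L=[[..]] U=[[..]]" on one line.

  r1 -= -3·r0 → [0,5,-2,-1]
  r2 -= -2·r0 → [0,-25,14,4]
  r3 -= -5·r0 → [0,-10,-4,7]
  r2 -= -5·r1 → [0,0,4,-1]
  r3 -= -2·r1 → [0,0,-8,5]
  r3 -= -2·r2 → [0,0,0,3]

L=[[1,0,0,0],[-3,1,0,0],[-2,-5,1,0],[-5,-2,-2,1]] U=[[3,1,0,-3],[0,5,-2,-1],[0,0,4,-1],[0,0,0,3]]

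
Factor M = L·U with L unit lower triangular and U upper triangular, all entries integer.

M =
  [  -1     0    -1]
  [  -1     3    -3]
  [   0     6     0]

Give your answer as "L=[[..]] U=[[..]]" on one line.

L=[[1,0,0],[1,1,0],[0,2,1]] U=[[-1,0,-1],[0,3,-2],[0,0,4]]

  R1 -= 1·R0 → [0,3,-2]
  R2 -= 0·R0 → [0,6,0]
  R2 -= 2·R1 → [0,0,4]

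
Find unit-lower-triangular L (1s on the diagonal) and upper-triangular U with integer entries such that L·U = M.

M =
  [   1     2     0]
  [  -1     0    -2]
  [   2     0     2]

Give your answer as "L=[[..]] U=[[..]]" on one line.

  R1 -= -1·R0 → [0,2,-2]
  R2 -= 2·R0 → [0,-4,2]
  R2 -= -2·R1 → [0,0,-2]

L=[[1,0,0],[-1,1,0],[2,-2,1]] U=[[1,2,0],[0,2,-2],[0,0,-2]]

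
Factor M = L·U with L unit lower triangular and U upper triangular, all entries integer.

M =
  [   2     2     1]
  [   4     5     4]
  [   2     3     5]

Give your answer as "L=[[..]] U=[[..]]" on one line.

L=[[1,0,0],[2,1,0],[1,1,1]] U=[[2,2,1],[0,1,2],[0,0,2]]

  r1 -= 2·r0 → [0,1,2]
  r2 -= 1·r0 → [0,1,4]
  r2 -= 1·r1 → [0,0,2]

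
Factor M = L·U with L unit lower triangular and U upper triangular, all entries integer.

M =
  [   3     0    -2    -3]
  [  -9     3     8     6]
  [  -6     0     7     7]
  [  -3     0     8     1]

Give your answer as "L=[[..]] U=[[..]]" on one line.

L=[[1,0,0,0],[-3,1,0,0],[-2,0,1,0],[-1,0,2,1]] U=[[3,0,-2,-3],[0,3,2,-3],[0,0,3,1],[0,0,0,-4]]

  row1 -= -3·row0 → [0,3,2,-3]
  row2 -= -2·row0 → [0,0,3,1]
  row3 -= -1·row0 → [0,0,6,-2]
  row2 -= 0·row1 → [0,0,3,1]
  row3 -= 0·row1 → [0,0,6,-2]
  row3 -= 2·row2 → [0,0,0,-4]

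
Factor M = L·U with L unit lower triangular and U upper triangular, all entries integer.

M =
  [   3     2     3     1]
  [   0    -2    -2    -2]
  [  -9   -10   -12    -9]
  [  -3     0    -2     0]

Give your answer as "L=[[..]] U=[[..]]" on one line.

L=[[1,0,0,0],[0,1,0,0],[-3,2,1,0],[-1,-1,-1,1]] U=[[3,2,3,1],[0,-2,-2,-2],[0,0,1,-2],[0,0,0,-3]]

  row1 -= 0·row0 → [0,-2,-2,-2]
  row2 -= -3·row0 → [0,-4,-3,-6]
  row3 -= -1·row0 → [0,2,1,1]
  row2 -= 2·row1 → [0,0,1,-2]
  row3 -= -1·row1 → [0,0,-1,-1]
  row3 -= -1·row2 → [0,0,0,-3]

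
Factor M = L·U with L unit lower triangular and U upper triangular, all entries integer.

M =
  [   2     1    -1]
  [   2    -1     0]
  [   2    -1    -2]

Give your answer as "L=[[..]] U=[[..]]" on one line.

  r1 -= 1·r0 → [0,-2,1]
  r2 -= 1·r0 → [0,-2,-1]
  r2 -= 1·r1 → [0,0,-2]

L=[[1,0,0],[1,1,0],[1,1,1]] U=[[2,1,-1],[0,-2,1],[0,0,-2]]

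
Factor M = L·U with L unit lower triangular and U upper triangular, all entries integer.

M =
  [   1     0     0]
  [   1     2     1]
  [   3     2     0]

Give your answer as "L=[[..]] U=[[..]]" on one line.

  row1 -= 1·row0 → [0,2,1]
  row2 -= 3·row0 → [0,2,0]
  row2 -= 1·row1 → [0,0,-1]

L=[[1,0,0],[1,1,0],[3,1,1]] U=[[1,0,0],[0,2,1],[0,0,-1]]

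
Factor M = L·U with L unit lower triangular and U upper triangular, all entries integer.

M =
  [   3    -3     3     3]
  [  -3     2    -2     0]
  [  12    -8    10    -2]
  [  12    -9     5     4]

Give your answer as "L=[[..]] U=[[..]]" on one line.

L=[[1,0,0,0],[-1,1,0,0],[4,-4,1,0],[4,-3,-2,1]] U=[[3,-3,3,3],[0,-1,1,3],[0,0,2,-2],[0,0,0,-3]]

  row1 -= -1·row0 → [0,-1,1,3]
  row2 -= 4·row0 → [0,4,-2,-14]
  row3 -= 4·row0 → [0,3,-7,-8]
  row2 -= -4·row1 → [0,0,2,-2]
  row3 -= -3·row1 → [0,0,-4,1]
  row3 -= -2·row2 → [0,0,0,-3]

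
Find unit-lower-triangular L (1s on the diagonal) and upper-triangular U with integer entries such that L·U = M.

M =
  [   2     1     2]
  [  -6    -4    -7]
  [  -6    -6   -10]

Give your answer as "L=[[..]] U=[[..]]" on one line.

  row1 -= -3·row0 → [0,-1,-1]
  row2 -= -3·row0 → [0,-3,-4]
  row2 -= 3·row1 → [0,0,-1]

L=[[1,0,0],[-3,1,0],[-3,3,1]] U=[[2,1,2],[0,-1,-1],[0,0,-1]]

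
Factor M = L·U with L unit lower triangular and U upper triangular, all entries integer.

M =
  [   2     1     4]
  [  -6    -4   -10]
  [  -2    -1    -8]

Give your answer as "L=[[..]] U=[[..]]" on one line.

  row1 -= -3·row0 → [0,-1,2]
  row2 -= -1·row0 → [0,0,-4]
  row2 -= 0·row1 → [0,0,-4]

L=[[1,0,0],[-3,1,0],[-1,0,1]] U=[[2,1,4],[0,-1,2],[0,0,-4]]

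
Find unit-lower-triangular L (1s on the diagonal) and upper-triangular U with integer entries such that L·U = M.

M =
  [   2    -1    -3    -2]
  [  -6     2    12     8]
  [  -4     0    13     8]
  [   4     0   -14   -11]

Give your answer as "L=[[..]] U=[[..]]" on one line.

L=[[1,0,0,0],[-3,1,0,0],[-2,2,1,0],[2,-2,-2,1]] U=[[2,-1,-3,-2],[0,-1,3,2],[0,0,1,0],[0,0,0,-3]]

  r1 -= -3·r0 → [0,-1,3,2]
  r2 -= -2·r0 → [0,-2,7,4]
  r3 -= 2·r0 → [0,2,-8,-7]
  r2 -= 2·r1 → [0,0,1,0]
  r3 -= -2·r1 → [0,0,-2,-3]
  r3 -= -2·r2 → [0,0,0,-3]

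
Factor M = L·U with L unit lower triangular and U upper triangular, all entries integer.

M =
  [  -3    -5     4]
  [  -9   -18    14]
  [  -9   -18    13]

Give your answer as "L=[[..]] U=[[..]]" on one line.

L=[[1,0,0],[3,1,0],[3,1,1]] U=[[-3,-5,4],[0,-3,2],[0,0,-1]]

  r1 -= 3·r0 → [0,-3,2]
  r2 -= 3·r0 → [0,-3,1]
  r2 -= 1·r1 → [0,0,-1]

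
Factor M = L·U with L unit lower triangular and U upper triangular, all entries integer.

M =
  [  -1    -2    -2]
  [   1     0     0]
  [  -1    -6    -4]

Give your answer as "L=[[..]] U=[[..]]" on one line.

  r1 -= -1·r0 → [0,-2,-2]
  r2 -= 1·r0 → [0,-4,-2]
  r2 -= 2·r1 → [0,0,2]

L=[[1,0,0],[-1,1,0],[1,2,1]] U=[[-1,-2,-2],[0,-2,-2],[0,0,2]]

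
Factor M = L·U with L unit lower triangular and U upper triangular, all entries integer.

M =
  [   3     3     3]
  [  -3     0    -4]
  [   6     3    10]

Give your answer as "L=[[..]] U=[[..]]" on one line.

  R1 -= -1·R0 → [0,3,-1]
  R2 -= 2·R0 → [0,-3,4]
  R2 -= -1·R1 → [0,0,3]

L=[[1,0,0],[-1,1,0],[2,-1,1]] U=[[3,3,3],[0,3,-1],[0,0,3]]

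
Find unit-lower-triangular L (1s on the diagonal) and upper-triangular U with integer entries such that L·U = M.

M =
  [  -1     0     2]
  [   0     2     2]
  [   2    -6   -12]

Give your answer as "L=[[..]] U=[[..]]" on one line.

  R1 -= 0·R0 → [0,2,2]
  R2 -= -2·R0 → [0,-6,-8]
  R2 -= -3·R1 → [0,0,-2]

L=[[1,0,0],[0,1,0],[-2,-3,1]] U=[[-1,0,2],[0,2,2],[0,0,-2]]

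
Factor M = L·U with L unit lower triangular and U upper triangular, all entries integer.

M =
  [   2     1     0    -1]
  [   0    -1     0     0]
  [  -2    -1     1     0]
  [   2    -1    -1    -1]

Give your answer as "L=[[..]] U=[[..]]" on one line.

  row1 -= 0·row0 → [0,-1,0,0]
  row2 -= -1·row0 → [0,0,1,-1]
  row3 -= 1·row0 → [0,-2,-1,0]
  row2 -= 0·row1 → [0,0,1,-1]
  row3 -= 2·row1 → [0,0,-1,0]
  row3 -= -1·row2 → [0,0,0,-1]

L=[[1,0,0,0],[0,1,0,0],[-1,0,1,0],[1,2,-1,1]] U=[[2,1,0,-1],[0,-1,0,0],[0,0,1,-1],[0,0,0,-1]]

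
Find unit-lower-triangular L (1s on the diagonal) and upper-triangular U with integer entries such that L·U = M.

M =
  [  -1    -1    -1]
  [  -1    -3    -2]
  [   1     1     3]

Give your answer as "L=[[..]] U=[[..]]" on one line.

  row1 -= 1·row0 → [0,-2,-1]
  row2 -= -1·row0 → [0,0,2]
  row2 -= 0·row1 → [0,0,2]

L=[[1,0,0],[1,1,0],[-1,0,1]] U=[[-1,-1,-1],[0,-2,-1],[0,0,2]]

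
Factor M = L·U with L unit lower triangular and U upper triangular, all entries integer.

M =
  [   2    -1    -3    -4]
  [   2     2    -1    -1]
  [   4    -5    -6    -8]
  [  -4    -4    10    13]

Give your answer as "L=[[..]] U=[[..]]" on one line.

  R1 -= 1·R0 → [0,3,2,3]
  R2 -= 2·R0 → [0,-3,0,0]
  R3 -= -2·R0 → [0,-6,4,5]
  R2 -= -1·R1 → [0,0,2,3]
  R3 -= -2·R1 → [0,0,8,11]
  R3 -= 4·R2 → [0,0,0,-1]

L=[[1,0,0,0],[1,1,0,0],[2,-1,1,0],[-2,-2,4,1]] U=[[2,-1,-3,-4],[0,3,2,3],[0,0,2,3],[0,0,0,-1]]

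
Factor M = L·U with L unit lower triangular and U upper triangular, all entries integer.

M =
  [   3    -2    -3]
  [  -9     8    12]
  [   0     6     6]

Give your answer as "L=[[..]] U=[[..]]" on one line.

L=[[1,0,0],[-3,1,0],[0,3,1]] U=[[3,-2,-3],[0,2,3],[0,0,-3]]

  row1 -= -3·row0 → [0,2,3]
  row2 -= 0·row0 → [0,6,6]
  row2 -= 3·row1 → [0,0,-3]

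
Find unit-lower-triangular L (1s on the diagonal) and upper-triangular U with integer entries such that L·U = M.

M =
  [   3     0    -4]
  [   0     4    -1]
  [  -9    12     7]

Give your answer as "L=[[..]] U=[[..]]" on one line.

L=[[1,0,0],[0,1,0],[-3,3,1]] U=[[3,0,-4],[0,4,-1],[0,0,-2]]

  r1 -= 0·r0 → [0,4,-1]
  r2 -= -3·r0 → [0,12,-5]
  r2 -= 3·r1 → [0,0,-2]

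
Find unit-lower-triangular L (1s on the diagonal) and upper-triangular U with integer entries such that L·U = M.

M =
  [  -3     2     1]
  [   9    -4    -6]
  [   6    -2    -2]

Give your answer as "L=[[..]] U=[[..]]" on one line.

  R1 -= -3·R0 → [0,2,-3]
  R2 -= -2·R0 → [0,2,0]
  R2 -= 1·R1 → [0,0,3]

L=[[1,0,0],[-3,1,0],[-2,1,1]] U=[[-3,2,1],[0,2,-3],[0,0,3]]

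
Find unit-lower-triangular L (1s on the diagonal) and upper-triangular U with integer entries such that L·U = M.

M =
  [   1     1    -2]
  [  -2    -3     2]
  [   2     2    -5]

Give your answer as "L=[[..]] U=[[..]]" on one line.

  R1 -= -2·R0 → [0,-1,-2]
  R2 -= 2·R0 → [0,0,-1]
  R2 -= 0·R1 → [0,0,-1]

L=[[1,0,0],[-2,1,0],[2,0,1]] U=[[1,1,-2],[0,-1,-2],[0,0,-1]]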